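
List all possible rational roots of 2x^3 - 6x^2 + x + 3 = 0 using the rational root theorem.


Rational root theorem: possible roots are ±p/q where:
  p divides the constant term (3): p ∈ {1, 3}
  q divides the leading coefficient (2): q ∈ {1, 2}

All possible rational roots: -3, -3/2, -1, -1/2, 1/2, 1, 3/2, 3

-3, -3/2, -1, -1/2, 1/2, 1, 3/2, 3


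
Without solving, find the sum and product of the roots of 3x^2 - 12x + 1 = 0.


By Vieta's formulas for ax^2 + bx + c = 0:
  Sum of roots = -b/a
  Product of roots = c/a

Here a = 3, b = -12, c = 1
Sum = -(-12)/3 = 4
Product = 1/3 = 1/3

Sum = 4, Product = 1/3


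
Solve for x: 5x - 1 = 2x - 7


Starting with: 5x - 1 = 2x - 7
Move all x terms to left: (5 - 2)x = -7 + 1
Simplify: 3x = -6
Divide both sides by 3: x = -2

x = -2


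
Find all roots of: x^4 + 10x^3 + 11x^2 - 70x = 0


The constant term is 0, so x = 0 is a root. Factor out x:
  x^3 + 10x^2 + 11x - 70 = 0
Let p(x) = x^3 + 10x^2 + 11x - 70. By the rational root theorem (leading coefficient 1), any rational root is an integer divisor of 70: try ±1, ±2, ... in turn.
Test x = 1: value = -48 ≠ 0.
Test x = -1: value = -72 ≠ 0.
Test x = 2: value = 0 ✓, so (x - 2) is a factor.
Synthetic division by (x - 2): bring down 1; 1(2) + 10 = 12; 12(2) + 11 = 35; 35(2) - 70 = 0 → quotient x^2 + 12x + 35, remainder 0.
Solve the quadratic x^2 + 12x + 35 = 0: discriminant = 12^2 - 4(1)(35) = 144 - 140 = 4.
sqrt(4) = 2, so x = (-12 ± 2)/2: x = -5 or x = -7.
Collecting all roots found:

x = -7, x = -5, x = 0, x = 2


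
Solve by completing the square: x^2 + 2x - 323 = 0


Start: x^2 + 2x - 323 = 0
Move constant: x^2 + 2x = 323
Half of 2 is 1, squared is 1
Add 1 to both sides: x^2 + 2x + 1 = 324
(x + 1)^2 = 324
x + 1 = ±18
x = -1 + 18 = 17 or x = -1 - 18 = -19

x = -19, x = 17


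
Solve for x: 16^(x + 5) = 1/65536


Express both sides with the same base.
1/65536 = 16^(-4)
Since the bases match, equate exponents: x + 5 = -4
So x = -4 - (5) = -9

x = -9


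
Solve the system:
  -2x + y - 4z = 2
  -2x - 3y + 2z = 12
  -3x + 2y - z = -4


Using Cramer's rule. Expand each determinant along the first row.
D  = (-2)*[(-3)*(-1) - 2*2] - 1*[(-2)*(-1) - 2*(-3)] + (-4)*[(-2)*2 - (-3)*(-3)]
  = (-2)*(-1) - 1*(8) + (-4)*(-13) = 46
Dx = 2*[(-3)*(-1) - 2*2] - 1*[12*(-1) - 2*(-4)] + (-4)*[12*2 - (-3)*(-4)]
  = 2*(-1) - 1*(-4) + (-4)*(12) = -46
Dy = (-2)*[12*(-1) - 2*(-4)] - 2*[(-2)*(-1) - 2*(-3)] + (-4)*[(-2)*(-4) - 12*(-3)]
  = (-2)*(-4) - 2*(8) + (-4)*(44) = -184
Dz = (-2)*[(-3)*(-4) - 12*2] - 1*[(-2)*(-4) - 12*(-3)] + 2*[(-2)*2 - (-3)*(-3)]
  = (-2)*(-12) - 1*(44) + 2*(-13) = -46
x = Dx/D = -46/46 = -1, y = Dy/D = -184/46 = -4, z = Dz/D = -46/46 = -1
Check eq1: (-2)(-1) + (1)(-4) + (-4)(-1) = 2 = 2 ✓
Check eq2: (-2)(-1) + (-3)(-4) + (2)(-1) = 12 = 12 ✓
Check eq3: (-3)(-1) + (2)(-4) + (-1)(-1) = -4 = -4 ✓

x = -1, y = -4, z = -1


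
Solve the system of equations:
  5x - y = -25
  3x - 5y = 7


Using Cramer's rule:
Determinant D = (5)(-5) - (3)(-1) = -25 + 3 = -22
Dx = (-25)(-5) - (7)(-1) = 125 + 7 = 132
Dy = (5)(7) - (3)(-25) = 35 + 75 = 110
x = Dx/D = 132/-22 = -6
y = Dy/D = 110/-22 = -5

x = -6, y = -5


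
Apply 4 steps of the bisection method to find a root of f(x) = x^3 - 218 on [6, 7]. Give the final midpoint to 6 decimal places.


f(x) = x^3 - 218
f(6) = -2 < 0
f(7) = 125 > 0

Step 1: midpoint = (6.000000 + 7.000000)/2 = 6.500000
  f(6.500000) = 56.625000
  f(mid) > 0, so root is in [6.000000, 6.500000]

Step 2: midpoint = (6.000000 + 6.500000)/2 = 6.250000
  f(6.250000) = 26.140625
  f(mid) > 0, so root is in [6.000000, 6.250000]

Step 3: midpoint = (6.000000 + 6.250000)/2 = 6.125000
  f(6.125000) = 11.783203
  f(mid) > 0, so root is in [6.000000, 6.125000]

Step 4: midpoint = (6.000000 + 6.125000)/2 = 6.062500
  f(6.062500) = 4.820557
  f(mid) > 0, so root is in [6.000000, 6.062500]

midpoint = 6.062500


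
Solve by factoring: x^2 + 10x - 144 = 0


We need two numbers that multiply to -144 and add to 10.
Those numbers are -8 and 18 (since (-8) * 18 = -144 and (-8) + 18 = 10).
So x^2 + 10x - 144 = (x - 8)(x + 18) = 0
Setting each factor to zero: x = 8 or x = -18

x = -18, x = 8


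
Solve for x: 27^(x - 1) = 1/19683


Express both sides with the same base.
1/19683 = 27^(-3)
Since the bases match, equate exponents: x - 1 = -3
So x = -3 - (-1) = -2

x = -2


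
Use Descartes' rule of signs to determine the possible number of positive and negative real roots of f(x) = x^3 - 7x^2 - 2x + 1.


Descartes' rule of signs:

For positive roots, count sign changes in f(x) = x^3 - 7x^2 - 2x + 1:
Signs of coefficients: +, -, -, +
Number of sign changes: 2
Possible positive real roots: 2, 0

For negative roots, examine f(-x) = -x^3 - 7x^2 + 2x + 1:
Signs of coefficients: -, -, +, +
Number of sign changes: 1
Possible negative real roots: 1

Positive roots: 2 or 0; Negative roots: 1


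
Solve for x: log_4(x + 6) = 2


Convert to exponential form: x + 6 = 4^2 = 16
x = 16 - 6 = 10
Check: log_4(10 + 6) = log_4(16) = log_4(16) = 2 ✓

x = 10


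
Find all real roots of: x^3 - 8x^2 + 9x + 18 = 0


Let p(x) = x^3 - 8x^2 + 9x + 18. By the rational root theorem (leading coefficient 1), any rational root is an integer divisor of 18: try ±1, ±2, ... in turn.
Test x = 1: value = 20 ≠ 0.
Test x = -1: value = 0 ✓, so (x + 1) is a factor.
Synthetic division by (x + 1): bring down 1; 1(-1) - 8 = -9; (-9)(-1) + 9 = 18; 18(-1) + 18 = 0 → quotient x^2 - 9x + 18, remainder 0.
Solve the quadratic x^2 - 9x + 18 = 0: discriminant = (-9)^2 - 4(1)(18) = 81 - 72 = 9.
sqrt(9) = 3, so x = (9 ± 3)/2: x = 6 or x = 3.

x = -1, x = 3, x = 6


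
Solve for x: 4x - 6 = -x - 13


Starting with: 4x - 6 = -x - 13
Move all x terms to left: (4 + 1)x = -13 + 6
Simplify: 5x = -7
Divide both sides by 5: x = -7/5

x = -7/5


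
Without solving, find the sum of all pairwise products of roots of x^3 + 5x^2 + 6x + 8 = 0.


By Vieta's formulas for x^3 + bx^2 + cx + d = 0:
  r1 + r2 + r3 = -b/a = -5
  r1*r2 + r1*r3 + r2*r3 = c/a = 6
  r1*r2*r3 = -d/a = -8


Sum of pairwise products = 6


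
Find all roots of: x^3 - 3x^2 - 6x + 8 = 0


Let p(x) = x^3 - 3x^2 - 6x + 8. By the rational root theorem (leading coefficient 1), any rational root is an integer divisor of 8: try ±1, ±2, ... in turn.
Test x = 1: value = 0 ✓, so (x - 1) is a factor.
Synthetic division by (x - 1): bring down 1; 1(1) - 3 = -2; (-2)(1) - 6 = -8; (-8)(1) + 8 = 0 → quotient x^2 - 2x - 8, remainder 0.
Solve the quadratic x^2 - 2x - 8 = 0: discriminant = (-2)^2 - 4(1)(-8) = 4 + 32 = 36.
sqrt(36) = 6, so x = (2 ± 6)/2: x = 4 or x = -2.
Collecting all roots found:

x = -2, x = 1, x = 4


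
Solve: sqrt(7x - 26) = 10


Square both sides: 7x - 26 = 10^2 = 100
7x = 100 + 26 = 126
x = 18
Check: sqrt(7*18 - 26) = sqrt(100) = 10 ✓

x = 18


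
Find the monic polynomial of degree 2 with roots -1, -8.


A monic polynomial with roots -1, -8 is:
p(x) = (x + 1)(x + 8)
After multiplying by (x + 1): x + 1
After multiplying by (x + 8): x^2 + 9x + 8

x^2 + 9x + 8


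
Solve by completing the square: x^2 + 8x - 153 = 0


Start: x^2 + 8x - 153 = 0
Move constant: x^2 + 8x = 153
Half of 8 is 4, squared is 16
Add 16 to both sides: x^2 + 8x + 16 = 169
(x + 4)^2 = 169
x + 4 = ±13
x = -4 + 13 = 9 or x = -4 - 13 = -17

x = -17, x = 9


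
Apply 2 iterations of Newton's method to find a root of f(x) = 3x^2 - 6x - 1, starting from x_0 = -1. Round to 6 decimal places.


Newton's method: x_(n+1) = x_n - f(x_n)/f'(x_n)
f(x) = 3x^2 - 6x - 1
f'(x) = 6x - 6

Iteration 1:
  f(-1.000000) = 8.000000
  f'(-1.000000) = -12.000000
  x_1 = -1.000000 - (8.000000)/(-12.000000) = -0.333333

Iteration 2:
  f(-0.333333) = 1.333333
  f'(-0.333333) = -8.000000
  x_2 = -0.333333 - (1.333333)/(-8.000000) = -0.166667

x_2 = -0.166667


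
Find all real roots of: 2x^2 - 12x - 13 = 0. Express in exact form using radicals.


Using the quadratic formula: x = (-b ± sqrt(b^2 - 4ac)) / (2a)
Here a = 2, b = -12, c = -13
Discriminant = b^2 - 4ac = (-12)^2 - 4(2)(-13) = 144 + 104 = 248
Since discriminant = 248 > 0, there are two real roots.
x = (12 ± 2*sqrt(62)) / 4
Simplifying: x = (6 ± sqrt(62)) / 2
Numerically: x ≈ 6.9370 or x ≈ -0.9370

x = (6 + sqrt(62)) / 2 or x = (6 - sqrt(62)) / 2


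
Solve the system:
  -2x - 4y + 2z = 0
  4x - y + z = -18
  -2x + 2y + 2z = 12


Using Cramer's rule. Expand each determinant along the first row.
D  = (-2)*[(-1)*2 - 1*2] - (-4)*[4*2 - 1*(-2)] + 2*[4*2 - (-1)*(-2)]
  = (-2)*(-4) - (-4)*(10) + 2*(6) = 60
Dx = 0*[(-1)*2 - 1*2] - (-4)*[(-18)*2 - 1*12] + 2*[(-18)*2 - (-1)*12]
  = 0*(-4) - (-4)*(-48) + 2*(-24) = -240
Dy = (-2)*[(-18)*2 - 1*12] - 0*[4*2 - 1*(-2)] + 2*[4*12 - (-18)*(-2)]
  = (-2)*(-48) - 0*(10) + 2*(12) = 120
Dz = (-2)*[(-1)*12 - (-18)*2] - (-4)*[4*12 - (-18)*(-2)] + 0*[4*2 - (-1)*(-2)]
  = (-2)*(24) - (-4)*(12) + 0*(6) = 0
x = Dx/D = -240/60 = -4, y = Dy/D = 120/60 = 2, z = Dz/D = 0/60 = 0
Check eq1: (-2)(-4) + (-4)(2) + (2)(0) = 0 = 0 ✓
Check eq2: (4)(-4) + (-1)(2) + (1)(0) = -18 = -18 ✓
Check eq3: (-2)(-4) + (2)(2) + (2)(0) = 12 = 12 ✓

x = -4, y = 2, z = 0


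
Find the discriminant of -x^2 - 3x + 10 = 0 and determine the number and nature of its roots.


For ax^2 + bx + c = 0, discriminant D = b^2 - 4ac
Here a = -1, b = -3, c = 10
D = (-3)^2 - 4(-1)(10) = 9 + 40 = 49

D = 49 > 0 and is a perfect square (sqrt = 7)
The equation has 2 distinct real rational roots.

Discriminant = 49, 2 distinct real rational roots


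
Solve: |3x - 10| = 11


An absolute value equation |expr| = 11 gives two cases:
Case 1: 3x - 10 = 11
  3x = 21, so x = 7
Case 2: 3x - 10 = -11
  3x = -1, so x = -1/3

x = -1/3, x = 7


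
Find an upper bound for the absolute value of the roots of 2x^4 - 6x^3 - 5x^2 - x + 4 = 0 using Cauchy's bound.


Cauchy's bound: all roots r satisfy |r| <= 1 + max(|a_i/a_n|) for i = 0,...,n-1
where a_n is the leading coefficient.

Coefficients: [2, -6, -5, -1, 4]
Leading coefficient a_n = 2
Ratios |a_i/a_n|: 3, 5/2, 1/2, 2
Maximum ratio: 3
Cauchy's bound: |r| <= 1 + 3 = 4

Upper bound = 4


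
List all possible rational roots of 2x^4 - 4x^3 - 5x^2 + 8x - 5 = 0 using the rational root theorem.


Rational root theorem: possible roots are ±p/q where:
  p divides the constant term (-5): p ∈ {1, 5}
  q divides the leading coefficient (2): q ∈ {1, 2}

All possible rational roots: -5, -5/2, -1, -1/2, 1/2, 1, 5/2, 5

-5, -5/2, -1, -1/2, 1/2, 1, 5/2, 5


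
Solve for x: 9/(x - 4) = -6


Multiply both sides by (x - 4): 9 = -6(x - 4)
Distribute: 9 = -6x + 24
-6x = 9 - 24 = -15
x = 5/2

x = 5/2


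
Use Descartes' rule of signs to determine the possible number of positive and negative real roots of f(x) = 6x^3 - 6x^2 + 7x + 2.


Descartes' rule of signs:

For positive roots, count sign changes in f(x) = 6x^3 - 6x^2 + 7x + 2:
Signs of coefficients: +, -, +, +
Number of sign changes: 2
Possible positive real roots: 2, 0

For negative roots, examine f(-x) = -6x^3 - 6x^2 - 7x + 2:
Signs of coefficients: -, -, -, +
Number of sign changes: 1
Possible negative real roots: 1

Positive roots: 2 or 0; Negative roots: 1


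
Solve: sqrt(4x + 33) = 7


Square both sides: 4x + 33 = 7^2 = 49
4x = 49 - 33 = 16
x = 4
Check: sqrt(4*4 + 33) = sqrt(49) = 7 ✓

x = 4


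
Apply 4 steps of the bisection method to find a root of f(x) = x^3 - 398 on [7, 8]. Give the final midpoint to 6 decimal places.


f(x) = x^3 - 398
f(7) = -55 < 0
f(8) = 114 > 0

Step 1: midpoint = (7.000000 + 8.000000)/2 = 7.500000
  f(7.500000) = 23.875000
  f(mid) > 0, so root is in [7.000000, 7.500000]

Step 2: midpoint = (7.000000 + 7.500000)/2 = 7.250000
  f(7.250000) = -16.921875
  f(mid) < 0, so root is in [7.250000, 7.500000]

Step 3: midpoint = (7.250000 + 7.500000)/2 = 7.375000
  f(7.375000) = 3.130859
  f(mid) > 0, so root is in [7.250000, 7.375000]

Step 4: midpoint = (7.250000 + 7.375000)/2 = 7.312500
  f(7.312500) = -6.981201
  f(mid) < 0, so root is in [7.312500, 7.375000]

midpoint = 7.312500


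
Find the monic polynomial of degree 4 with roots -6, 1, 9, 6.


A monic polynomial with roots -6, 1, 9, 6 is:
p(x) = (x + 6)(x - 1)(x - 9)(x - 6)
After multiplying by (x + 6): x + 6
After multiplying by (x - 1): x^2 + 5x - 6
After multiplying by (x - 9): x^3 - 4x^2 - 51x + 54
After multiplying by (x - 6): x^4 - 10x^3 - 27x^2 + 360x - 324

x^4 - 10x^3 - 27x^2 + 360x - 324


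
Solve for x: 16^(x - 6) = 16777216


Express both sides with the same base.
16777216 = 16^6
Since the bases match, equate exponents: x - 6 = 6
So x = 6 - (-6) = 12

x = 12


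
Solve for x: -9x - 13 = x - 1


Starting with: -9x - 13 = x - 1
Move all x terms to left: (-9 - 1)x = -1 + 13
Simplify: -10x = 12
Divide both sides by -10: x = -6/5

x = -6/5


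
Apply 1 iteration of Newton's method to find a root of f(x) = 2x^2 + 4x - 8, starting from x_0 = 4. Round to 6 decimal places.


Newton's method: x_(n+1) = x_n - f(x_n)/f'(x_n)
f(x) = 2x^2 + 4x - 8
f'(x) = 4x + 4

Iteration 1:
  f(4.000000) = 40.000000
  f'(4.000000) = 20.000000
  x_1 = 4.000000 - (40.000000)/(20.000000) = 2.000000

x_1 = 2.000000


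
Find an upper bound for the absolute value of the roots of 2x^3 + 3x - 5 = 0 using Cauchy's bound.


Cauchy's bound: all roots r satisfy |r| <= 1 + max(|a_i/a_n|) for i = 0,...,n-1
where a_n is the leading coefficient.

Coefficients: [2, 0, 3, -5]
Leading coefficient a_n = 2
Ratios |a_i/a_n|: 0, 3/2, 5/2
Maximum ratio: 5/2
Cauchy's bound: |r| <= 1 + 5/2 = 7/2

Upper bound = 7/2


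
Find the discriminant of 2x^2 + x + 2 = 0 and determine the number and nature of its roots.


For ax^2 + bx + c = 0, discriminant D = b^2 - 4ac
Here a = 2, b = 1, c = 2
D = (1)^2 - 4(2)(2) = 1 - 16 = -15

D = -15 < 0
The equation has no real roots (2 complex conjugate roots).

Discriminant = -15, no real roots (2 complex conjugate roots)


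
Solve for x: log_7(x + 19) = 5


Convert to exponential form: x + 19 = 7^5 = 16807
x = 16807 - 19 = 16788
Check: log_7(16788 + 19) = log_7(16807) = log_7(16807) = 5 ✓

x = 16788


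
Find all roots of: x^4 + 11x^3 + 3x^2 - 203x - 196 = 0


Let p(x) = x^4 + 11x^3 + 3x^2 - 203x - 196. By the rational root theorem (leading coefficient 1), any rational root is an integer divisor of 196: try ±1, ±2, ... in turn.
Test x = 1: value = -384 ≠ 0.
Test x = -1: value = 0 ✓, so (x + 1) is a factor.
Synthetic division by (x + 1): bring down 1; 1(-1) + 11 = 10; 10(-1) + 3 = -7; (-7)(-1) - 203 = -196; (-196)(-1) - 196 = 0 → quotient x^3 + 10x^2 - 7x - 196, remainder 0.
Continue with the quotient x^3 + 10x^2 - 7x - 196 (candidates must divide 196; re-test x = -1 first in case it repeats).
Test x = -1: value = -180 ≠ 0.
Test x = 2: value = -162 ≠ 0.
Test x = -2: value = -150 ≠ 0.
Test x = 4: value = 0 ✓, so (x - 4) is a factor.
Synthetic division by (x - 4): bring down 1; 1(4) + 10 = 14; 14(4) - 7 = 49; 49(4) - 196 = 0 → quotient x^2 + 14x + 49, remainder 0.
Solve the quadratic x^2 + 14x + 49 = 0: discriminant = 14^2 - 4(1)(49) = 196 - 196 = 0.
Discriminant = 0, so a double root: x = -14/2 = -7.
Collecting all roots found:

x = -7 (multiplicity 2), x = -1, x = 4


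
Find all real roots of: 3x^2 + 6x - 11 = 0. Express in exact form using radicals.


Using the quadratic formula: x = (-b ± sqrt(b^2 - 4ac)) / (2a)
Here a = 3, b = 6, c = -11
Discriminant = b^2 - 4ac = 6^2 - 4(3)(-11) = 36 + 132 = 168
Since discriminant = 168 > 0, there are two real roots.
x = (-6 ± 2*sqrt(42)) / 6
Simplifying: x = (-3 ± sqrt(42)) / 3
Numerically: x ≈ 1.1602 or x ≈ -3.1602

x = (-3 + sqrt(42)) / 3 or x = (-3 - sqrt(42)) / 3


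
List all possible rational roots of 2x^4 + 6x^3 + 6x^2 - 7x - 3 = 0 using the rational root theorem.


Rational root theorem: possible roots are ±p/q where:
  p divides the constant term (-3): p ∈ {1, 3}
  q divides the leading coefficient (2): q ∈ {1, 2}

All possible rational roots: -3, -3/2, -1, -1/2, 1/2, 1, 3/2, 3

-3, -3/2, -1, -1/2, 1/2, 1, 3/2, 3


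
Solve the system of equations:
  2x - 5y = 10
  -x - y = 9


Using Cramer's rule:
Determinant D = (2)(-1) - (-1)(-5) = -2 - 5 = -7
Dx = (10)(-1) - (9)(-5) = -10 + 45 = 35
Dy = (2)(9) - (-1)(10) = 18 + 10 = 28
x = Dx/D = 35/-7 = -5
y = Dy/D = 28/-7 = -4

x = -5, y = -4


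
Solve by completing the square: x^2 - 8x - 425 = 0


Start: x^2 - 8x - 425 = 0
Move constant: x^2 - 8x = 425
Half of -8 is -4, squared is 16
Add 16 to both sides: x^2 - 8x + 16 = 441
(x - 4)^2 = 441
x - 4 = ±21
x = 4 + 21 = 25 or x = 4 - 21 = -17

x = -17, x = 25


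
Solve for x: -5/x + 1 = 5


Subtract 1 from both sides: -5/x = 4
Multiply both sides by x: -5 = 4 * x
Divide by 4: x = -5/4

x = -5/4


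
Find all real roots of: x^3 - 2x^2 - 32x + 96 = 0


Let p(x) = x^3 - 2x^2 - 32x + 96. By the rational root theorem (leading coefficient 1), any rational root is an integer divisor of 96: try ±1, ±2, ... in turn.
Test x = 1: value = 63 ≠ 0.
Test x = -1: value = 125 ≠ 0.
Test x = 2: value = 32 ≠ 0.
Test x = -2: value = 144 ≠ 0.
Test x = 3: value = 9 ≠ 0.
Test x = -3: value = 147 ≠ 0.
Test x = 4: value = 0 ✓, so (x - 4) is a factor.
Synthetic division by (x - 4): bring down 1; 1(4) - 2 = 2; 2(4) - 32 = -24; (-24)(4) + 96 = 0 → quotient x^2 + 2x - 24, remainder 0.
Solve the quadratic x^2 + 2x - 24 = 0: discriminant = 2^2 - 4(1)(-24) = 4 + 96 = 100.
sqrt(100) = 10, so x = (-2 ± 10)/2: x = 4 or x = -6.

x = -6, x = 4 (multiplicity 2)


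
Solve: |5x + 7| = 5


An absolute value equation |expr| = 5 gives two cases:
Case 1: 5x + 7 = 5
  5x = -2, so x = -2/5
Case 2: 5x + 7 = -5
  5x = -12, so x = -12/5

x = -12/5, x = -2/5


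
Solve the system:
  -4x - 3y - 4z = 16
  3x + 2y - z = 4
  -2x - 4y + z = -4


Using Cramer's rule. Expand each determinant along the first row.
D  = (-4)*[2*1 - (-1)*(-4)] - (-3)*[3*1 - (-1)*(-2)] + (-4)*[3*(-4) - 2*(-2)]
  = (-4)*(-2) - (-3)*(1) + (-4)*(-8) = 43
Dx = 16*[2*1 - (-1)*(-4)] - (-3)*[4*1 - (-1)*(-4)] + (-4)*[4*(-4) - 2*(-4)]
  = 16*(-2) - (-3)*(0) + (-4)*(-8) = 0
Dy = (-4)*[4*1 - (-1)*(-4)] - 16*[3*1 - (-1)*(-2)] + (-4)*[3*(-4) - 4*(-2)]
  = (-4)*(0) - 16*(1) + (-4)*(-4) = 0
Dz = (-4)*[2*(-4) - 4*(-4)] - (-3)*[3*(-4) - 4*(-2)] + 16*[3*(-4) - 2*(-2)]
  = (-4)*(8) - (-3)*(-4) + 16*(-8) = -172
x = Dx/D = 0/43 = 0, y = Dy/D = 0/43 = 0, z = Dz/D = -172/43 = -4
Check eq1: (-4)(0) + (-3)(0) + (-4)(-4) = 16 = 16 ✓
Check eq2: (3)(0) + (2)(0) + (-1)(-4) = 4 = 4 ✓
Check eq3: (-2)(0) + (-4)(0) + (1)(-4) = -4 = -4 ✓

x = 0, y = 0, z = -4


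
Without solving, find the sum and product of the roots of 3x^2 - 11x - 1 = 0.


By Vieta's formulas for ax^2 + bx + c = 0:
  Sum of roots = -b/a
  Product of roots = c/a

Here a = 3, b = -11, c = -1
Sum = -(-11)/3 = 11/3
Product = -1/3 = -1/3

Sum = 11/3, Product = -1/3


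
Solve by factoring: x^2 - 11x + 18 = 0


We need two numbers that multiply to 18 and add to -11.
Those numbers are -9 and -2 (since (-9) * (-2) = 18 and (-9) + (-2) = -11).
So x^2 - 11x + 18 = (x - 9)(x - 2) = 0
Setting each factor to zero: x = 9 or x = 2

x = 2, x = 9


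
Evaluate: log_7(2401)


We need the exponent such that 7^? = 2401
7^4 = 2401
Therefore log_7(2401) = 4

4


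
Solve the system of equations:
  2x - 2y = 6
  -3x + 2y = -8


Using Cramer's rule:
Determinant D = (2)(2) - (-3)(-2) = 4 - 6 = -2
Dx = (6)(2) - (-8)(-2) = 12 - 16 = -4
Dy = (2)(-8) - (-3)(6) = -16 + 18 = 2
x = Dx/D = -4/-2 = 2
y = Dy/D = 2/-2 = -1

x = 2, y = -1


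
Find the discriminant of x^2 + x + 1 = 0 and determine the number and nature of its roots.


For ax^2 + bx + c = 0, discriminant D = b^2 - 4ac
Here a = 1, b = 1, c = 1
D = (1)^2 - 4(1)(1) = 1 - 4 = -3

D = -3 < 0
The equation has no real roots (2 complex conjugate roots).

Discriminant = -3, no real roots (2 complex conjugate roots)


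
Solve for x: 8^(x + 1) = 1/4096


Express both sides with the same base.
1/4096 = 8^(-4)
Since the bases match, equate exponents: x + 1 = -4
So x = -4 - (1) = -5

x = -5


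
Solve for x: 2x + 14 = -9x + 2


Starting with: 2x + 14 = -9x + 2
Move all x terms to left: (2 + 9)x = 2 - 14
Simplify: 11x = -12
Divide both sides by 11: x = -12/11

x = -12/11


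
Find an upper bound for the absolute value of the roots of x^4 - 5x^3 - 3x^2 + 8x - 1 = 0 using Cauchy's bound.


Cauchy's bound: all roots r satisfy |r| <= 1 + max(|a_i/a_n|) for i = 0,...,n-1
where a_n is the leading coefficient.

Coefficients: [1, -5, -3, 8, -1]
Leading coefficient a_n = 1
Ratios |a_i/a_n|: 5, 3, 8, 1
Maximum ratio: 8
Cauchy's bound: |r| <= 1 + 8 = 9

Upper bound = 9


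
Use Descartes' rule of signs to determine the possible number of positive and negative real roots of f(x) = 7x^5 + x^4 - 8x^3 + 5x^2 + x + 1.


Descartes' rule of signs:

For positive roots, count sign changes in f(x) = 7x^5 + x^4 - 8x^3 + 5x^2 + x + 1:
Signs of coefficients: +, +, -, +, +, +
Number of sign changes: 2
Possible positive real roots: 2, 0

For negative roots, examine f(-x) = -7x^5 + x^4 + 8x^3 + 5x^2 - x + 1:
Signs of coefficients: -, +, +, +, -, +
Number of sign changes: 3
Possible negative real roots: 3, 1

Positive roots: 2 or 0; Negative roots: 3 or 1


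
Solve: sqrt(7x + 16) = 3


Square both sides: 7x + 16 = 3^2 = 9
7x = 9 - 16 = -7
x = -1
Check: sqrt(7*(-1) + 16) = sqrt(9) = 3 ✓

x = -1


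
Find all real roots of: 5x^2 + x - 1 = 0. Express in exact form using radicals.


Using the quadratic formula: x = (-b ± sqrt(b^2 - 4ac)) / (2a)
Here a = 5, b = 1, c = -1
Discriminant = b^2 - 4ac = 1^2 - 4(5)(-1) = 1 + 20 = 21
Since discriminant = 21 > 0, there are two real roots.
x = (-1 ± sqrt(21)) / 10
Numerically: x ≈ 0.3583 or x ≈ -0.5583

x = (-1 + sqrt(21)) / 10 or x = (-1 - sqrt(21)) / 10


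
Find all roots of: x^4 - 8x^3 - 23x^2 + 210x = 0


The constant term is 0, so x = 0 is a root. Factor out x:
  x^3 - 8x^2 - 23x + 210 = 0
Let p(x) = x^3 - 8x^2 - 23x + 210. By the rational root theorem (leading coefficient 1), any rational root is an integer divisor of 210: try ±1, ±2, ... in turn.
Test x = 1: value = 180 ≠ 0.
Test x = -1: value = 224 ≠ 0.
Test x = 2: value = 140 ≠ 0.
Test x = -2: value = 216 ≠ 0.
Test x = 3: value = 96 ≠ 0.
Test x = -3: value = 180 ≠ 0.
Test x = 5: value = 20 ≠ 0.
Test x = -5: value = 0 ✓, so (x + 5) is a factor.
Synthetic division by (x + 5): bring down 1; 1(-5) - 8 = -13; (-13)(-5) - 23 = 42; 42(-5) + 210 = 0 → quotient x^2 - 13x + 42, remainder 0.
Solve the quadratic x^2 - 13x + 42 = 0: discriminant = (-13)^2 - 4(1)(42) = 169 - 168 = 1.
sqrt(1) = 1, so x = (13 ± 1)/2: x = 7 or x = 6.
Collecting all roots found:

x = -5, x = 0, x = 6, x = 7


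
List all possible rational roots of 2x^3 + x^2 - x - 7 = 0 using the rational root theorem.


Rational root theorem: possible roots are ±p/q where:
  p divides the constant term (-7): p ∈ {1, 7}
  q divides the leading coefficient (2): q ∈ {1, 2}

All possible rational roots: -7, -7/2, -1, -1/2, 1/2, 1, 7/2, 7

-7, -7/2, -1, -1/2, 1/2, 1, 7/2, 7


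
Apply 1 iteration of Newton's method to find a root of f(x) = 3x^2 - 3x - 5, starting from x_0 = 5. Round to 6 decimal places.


Newton's method: x_(n+1) = x_n - f(x_n)/f'(x_n)
f(x) = 3x^2 - 3x - 5
f'(x) = 6x - 3

Iteration 1:
  f(5.000000) = 55.000000
  f'(5.000000) = 27.000000
  x_1 = 5.000000 - (55.000000)/(27.000000) = 2.962963

x_1 = 2.962963


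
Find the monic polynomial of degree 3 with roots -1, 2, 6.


A monic polynomial with roots -1, 2, 6 is:
p(x) = (x + 1)(x - 2)(x - 6)
After multiplying by (x + 1): x + 1
After multiplying by (x - 2): x^2 - x - 2
After multiplying by (x - 6): x^3 - 7x^2 + 4x + 12

x^3 - 7x^2 + 4x + 12


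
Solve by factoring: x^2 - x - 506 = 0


We need two numbers that multiply to -506 and add to -1.
Those numbers are -23 and 22 (since (-23) * 22 = -506 and (-23) + 22 = -1).
So x^2 - x - 506 = (x - 23)(x + 22) = 0
Setting each factor to zero: x = 23 or x = -22

x = -22, x = 23


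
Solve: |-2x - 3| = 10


An absolute value equation |expr| = 10 gives two cases:
Case 1: -2x - 3 = 10
  -2x = 13, so x = -13/2
Case 2: -2x - 3 = -10
  -2x = -7, so x = 7/2

x = -13/2, x = 7/2


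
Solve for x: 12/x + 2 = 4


Subtract 2 from both sides: 12/x = 2
Multiply both sides by x: 12 = 2 * x
Divide by 2: x = 6

x = 6


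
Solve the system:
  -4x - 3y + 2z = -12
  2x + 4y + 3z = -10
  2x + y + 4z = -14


Using Cramer's rule. Expand each determinant along the first row.
D  = (-4)*[4*4 - 3*1] - (-3)*[2*4 - 3*2] + 2*[2*1 - 4*2]
  = (-4)*(13) - (-3)*(2) + 2*(-6) = -58
Dx = (-12)*[4*4 - 3*1] - (-3)*[(-10)*4 - 3*(-14)] + 2*[(-10)*1 - 4*(-14)]
  = (-12)*(13) - (-3)*(2) + 2*(46) = -58
Dy = (-4)*[(-10)*4 - 3*(-14)] - (-12)*[2*4 - 3*2] + 2*[2*(-14) - (-10)*2]
  = (-4)*(2) - (-12)*(2) + 2*(-8) = 0
Dz = (-4)*[4*(-14) - (-10)*1] - (-3)*[2*(-14) - (-10)*2] + (-12)*[2*1 - 4*2]
  = (-4)*(-46) - (-3)*(-8) + (-12)*(-6) = 232
x = Dx/D = -58/-58 = 1, y = Dy/D = 0/-58 = 0, z = Dz/D = 232/-58 = -4
Check eq1: (-4)(1) + (-3)(0) + (2)(-4) = -12 = -12 ✓
Check eq2: (2)(1) + (4)(0) + (3)(-4) = -10 = -10 ✓
Check eq3: (2)(1) + (1)(0) + (4)(-4) = -14 = -14 ✓

x = 1, y = 0, z = -4


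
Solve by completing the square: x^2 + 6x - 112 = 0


Start: x^2 + 6x - 112 = 0
Move constant: x^2 + 6x = 112
Half of 6 is 3, squared is 9
Add 9 to both sides: x^2 + 6x + 9 = 121
(x + 3)^2 = 121
x + 3 = ±11
x = -3 + 11 = 8 or x = -3 - 11 = -14

x = -14, x = 8


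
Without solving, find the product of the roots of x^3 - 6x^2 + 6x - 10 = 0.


By Vieta's formulas for x^3 + bx^2 + cx + d = 0:
  r1 + r2 + r3 = -b/a = 6
  r1*r2 + r1*r3 + r2*r3 = c/a = 6
  r1*r2*r3 = -d/a = 10


Product = 10


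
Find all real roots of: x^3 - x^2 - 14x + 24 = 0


Let p(x) = x^3 - x^2 - 14x + 24. By the rational root theorem (leading coefficient 1), any rational root is an integer divisor of 24: try ±1, ±2, ... in turn.
Test x = 1: value = 10 ≠ 0.
Test x = -1: value = 36 ≠ 0.
Test x = 2: value = 0 ✓, so (x - 2) is a factor.
Synthetic division by (x - 2): bring down 1; 1(2) - 1 = 1; 1(2) - 14 = -12; (-12)(2) + 24 = 0 → quotient x^2 + x - 12, remainder 0.
Solve the quadratic x^2 + x - 12 = 0: discriminant = 1^2 - 4(1)(-12) = 1 + 48 = 49.
sqrt(49) = 7, so x = (-1 ± 7)/2: x = 3 or x = -4.

x = -4, x = 2, x = 3


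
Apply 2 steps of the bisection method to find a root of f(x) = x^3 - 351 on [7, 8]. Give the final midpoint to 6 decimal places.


f(x) = x^3 - 351
f(7) = -8 < 0
f(8) = 161 > 0

Step 1: midpoint = (7.000000 + 8.000000)/2 = 7.500000
  f(7.500000) = 70.875000
  f(mid) > 0, so root is in [7.000000, 7.500000]

Step 2: midpoint = (7.000000 + 7.500000)/2 = 7.250000
  f(7.250000) = 30.078125
  f(mid) > 0, so root is in [7.000000, 7.250000]

midpoint = 7.250000


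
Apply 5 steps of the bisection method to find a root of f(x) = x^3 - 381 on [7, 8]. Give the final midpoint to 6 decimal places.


f(x) = x^3 - 381
f(7) = -38 < 0
f(8) = 131 > 0

Step 1: midpoint = (7.000000 + 8.000000)/2 = 7.500000
  f(7.500000) = 40.875000
  f(mid) > 0, so root is in [7.000000, 7.500000]

Step 2: midpoint = (7.000000 + 7.500000)/2 = 7.250000
  f(7.250000) = 0.078125
  f(mid) > 0, so root is in [7.000000, 7.250000]

Step 3: midpoint = (7.000000 + 7.250000)/2 = 7.125000
  f(7.125000) = -19.294922
  f(mid) < 0, so root is in [7.125000, 7.250000]

Step 4: midpoint = (7.125000 + 7.250000)/2 = 7.187500
  f(7.187500) = -9.692627
  f(mid) < 0, so root is in [7.187500, 7.250000]

Step 5: midpoint = (7.187500 + 7.250000)/2 = 7.218750
  f(7.218750) = -4.828400
  f(mid) < 0, so root is in [7.218750, 7.250000]

midpoint = 7.218750


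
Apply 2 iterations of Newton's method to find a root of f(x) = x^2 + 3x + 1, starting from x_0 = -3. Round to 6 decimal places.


Newton's method: x_(n+1) = x_n - f(x_n)/f'(x_n)
f(x) = x^2 + 3x + 1
f'(x) = 2x + 3

Iteration 1:
  f(-3.000000) = 1.000000
  f'(-3.000000) = -3.000000
  x_1 = -3.000000 - (1.000000)/(-3.000000) = -2.666667

Iteration 2:
  f(-2.666667) = 0.111111
  f'(-2.666667) = -2.333333
  x_2 = -2.666667 - (0.111111)/(-2.333333) = -2.619048

x_2 = -2.619048


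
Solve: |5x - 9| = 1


An absolute value equation |expr| = 1 gives two cases:
Case 1: 5x - 9 = 1
  5x = 10, so x = 2
Case 2: 5x - 9 = -1
  5x = 8, so x = 8/5

x = 8/5, x = 2


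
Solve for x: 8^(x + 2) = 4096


Express both sides with the same base.
4096 = 8^4
Since the bases match, equate exponents: x + 2 = 4
So x = 4 - (2) = 2

x = 2


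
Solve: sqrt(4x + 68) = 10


Square both sides: 4x + 68 = 10^2 = 100
4x = 100 - 68 = 32
x = 8
Check: sqrt(4*8 + 68) = sqrt(100) = 10 ✓

x = 8


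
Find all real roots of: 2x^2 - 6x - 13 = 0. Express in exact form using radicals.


Using the quadratic formula: x = (-b ± sqrt(b^2 - 4ac)) / (2a)
Here a = 2, b = -6, c = -13
Discriminant = b^2 - 4ac = (-6)^2 - 4(2)(-13) = 36 + 104 = 140
Since discriminant = 140 > 0, there are two real roots.
x = (6 ± 2*sqrt(35)) / 4
Simplifying: x = (3 ± sqrt(35)) / 2
Numerically: x ≈ 4.4580 or x ≈ -1.4580

x = (3 + sqrt(35)) / 2 or x = (3 - sqrt(35)) / 2


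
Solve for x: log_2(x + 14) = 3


Convert to exponential form: x + 14 = 2^3 = 8
x = 8 - 14 = -6
Check: log_2(-6 + 14) = log_2(8) = log_2(8) = 3 ✓

x = -6


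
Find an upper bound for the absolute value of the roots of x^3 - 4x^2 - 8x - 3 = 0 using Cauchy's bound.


Cauchy's bound: all roots r satisfy |r| <= 1 + max(|a_i/a_n|) for i = 0,...,n-1
where a_n is the leading coefficient.

Coefficients: [1, -4, -8, -3]
Leading coefficient a_n = 1
Ratios |a_i/a_n|: 4, 8, 3
Maximum ratio: 8
Cauchy's bound: |r| <= 1 + 8 = 9

Upper bound = 9


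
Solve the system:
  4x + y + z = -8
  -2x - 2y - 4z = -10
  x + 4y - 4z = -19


Using Cramer's rule. Expand each determinant along the first row.
D  = 4*[(-2)*(-4) - (-4)*4] - 1*[(-2)*(-4) - (-4)*1] + 1*[(-2)*4 - (-2)*1]
  = 4*(24) - 1*(12) + 1*(-6) = 78
Dx = (-8)*[(-2)*(-4) - (-4)*4] - 1*[(-10)*(-4) - (-4)*(-19)] + 1*[(-10)*4 - (-2)*(-19)]
  = (-8)*(24) - 1*(-36) + 1*(-78) = -234
Dy = 4*[(-10)*(-4) - (-4)*(-19)] - (-8)*[(-2)*(-4) - (-4)*1] + 1*[(-2)*(-19) - (-10)*1]
  = 4*(-36) - (-8)*(12) + 1*(48) = 0
Dz = 4*[(-2)*(-19) - (-10)*4] - 1*[(-2)*(-19) - (-10)*1] + (-8)*[(-2)*4 - (-2)*1]
  = 4*(78) - 1*(48) + (-8)*(-6) = 312
x = Dx/D = -234/78 = -3, y = Dy/D = 0/78 = 0, z = Dz/D = 312/78 = 4
Check eq1: (4)(-3) + (1)(0) + (1)(4) = -8 = -8 ✓
Check eq2: (-2)(-3) + (-2)(0) + (-4)(4) = -10 = -10 ✓
Check eq3: (1)(-3) + (4)(0) + (-4)(4) = -19 = -19 ✓

x = -3, y = 0, z = 4


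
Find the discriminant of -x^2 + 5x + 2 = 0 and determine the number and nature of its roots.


For ax^2 + bx + c = 0, discriminant D = b^2 - 4ac
Here a = -1, b = 5, c = 2
D = (5)^2 - 4(-1)(2) = 25 + 8 = 33

D = 33 > 0 but not a perfect square
The equation has 2 distinct real irrational roots.

Discriminant = 33, 2 distinct real irrational roots


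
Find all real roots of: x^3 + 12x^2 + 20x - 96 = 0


Let p(x) = x^3 + 12x^2 + 20x - 96. By the rational root theorem (leading coefficient 1), any rational root is an integer divisor of 96: try ±1, ±2, ... in turn.
Test x = 1: value = -63 ≠ 0.
Test x = -1: value = -105 ≠ 0.
Test x = 2: value = 0 ✓, so (x - 2) is a factor.
Synthetic division by (x - 2): bring down 1; 1(2) + 12 = 14; 14(2) + 20 = 48; 48(2) - 96 = 0 → quotient x^2 + 14x + 48, remainder 0.
Solve the quadratic x^2 + 14x + 48 = 0: discriminant = 14^2 - 4(1)(48) = 196 - 192 = 4.
sqrt(4) = 2, so x = (-14 ± 2)/2: x = -6 or x = -8.

x = -8, x = -6, x = 2


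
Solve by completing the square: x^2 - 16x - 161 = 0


Start: x^2 - 16x - 161 = 0
Move constant: x^2 - 16x = 161
Half of -16 is -8, squared is 64
Add 64 to both sides: x^2 - 16x + 64 = 225
(x - 8)^2 = 225
x - 8 = ±15
x = 8 + 15 = 23 or x = 8 - 15 = -7

x = -7, x = 23


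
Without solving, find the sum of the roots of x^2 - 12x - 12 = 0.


By Vieta's formulas for ax^2 + bx + c = 0:
  Sum of roots = -b/a
  Product of roots = c/a

Here a = 1, b = -12, c = -12
Sum = -(-12)/1 = 12
Product = -12/1 = -12

Sum = 12


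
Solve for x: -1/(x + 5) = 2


Multiply both sides by (x + 5): -1 = 2(x + 5)
Distribute: -1 = 2x + 10
2x = -1 - 10 = -11
x = -11/2

x = -11/2


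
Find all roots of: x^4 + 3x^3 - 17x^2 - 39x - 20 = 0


Let p(x) = x^4 + 3x^3 - 17x^2 - 39x - 20. By the rational root theorem (leading coefficient 1), any rational root is an integer divisor of 20: try ±1, ±2, ... in turn.
Test x = 1: value = -72 ≠ 0.
Test x = -1: value = 0 ✓, so (x + 1) is a factor.
Synthetic division by (x + 1): bring down 1; 1(-1) + 3 = 2; 2(-1) - 17 = -19; (-19)(-1) - 39 = -20; (-20)(-1) - 20 = 0 → quotient x^3 + 2x^2 - 19x - 20, remainder 0.
Continue with the quotient x^3 + 2x^2 - 19x - 20 (candidates must divide 20; re-test x = -1 first in case it repeats).
Test x = -1: value = 0 ✓, so (x + 1) is a factor.
Synthetic division by (x + 1): bring down 1; 1(-1) + 2 = 1; 1(-1) - 19 = -20; (-20)(-1) - 20 = 0 → quotient x^2 + x - 20, remainder 0.
Solve the quadratic x^2 + x - 20 = 0: discriminant = 1^2 - 4(1)(-20) = 1 + 80 = 81.
sqrt(81) = 9, so x = (-1 ± 9)/2: x = 4 or x = -5.
Collecting all roots found:

x = -5, x = -1 (multiplicity 2), x = 4


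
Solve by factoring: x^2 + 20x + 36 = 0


We need two numbers that multiply to 36 and add to 20.
Those numbers are 2 and 18 (since 2 * 18 = 36 and 2 + 18 = 20).
So x^2 + 20x + 36 = (x + 2)(x + 18) = 0
Setting each factor to zero: x = -2 or x = -18

x = -18, x = -2


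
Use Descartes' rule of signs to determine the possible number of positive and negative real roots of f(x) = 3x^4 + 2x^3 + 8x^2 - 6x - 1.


Descartes' rule of signs:

For positive roots, count sign changes in f(x) = 3x^4 + 2x^3 + 8x^2 - 6x - 1:
Signs of coefficients: +, +, +, -, -
Number of sign changes: 1
Possible positive real roots: 1

For negative roots, examine f(-x) = 3x^4 - 2x^3 + 8x^2 + 6x - 1:
Signs of coefficients: +, -, +, +, -
Number of sign changes: 3
Possible negative real roots: 3, 1

Positive roots: 1; Negative roots: 3 or 1


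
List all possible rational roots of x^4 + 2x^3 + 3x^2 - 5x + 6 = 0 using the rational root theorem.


Rational root theorem: possible roots are ±p/q where:
  p divides the constant term (6): p ∈ {1, 2, 3, 6}
  q divides the leading coefficient (1): q ∈ {1}

All possible rational roots: -6, -3, -2, -1, 1, 2, 3, 6

-6, -3, -2, -1, 1, 2, 3, 6


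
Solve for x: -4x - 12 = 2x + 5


Starting with: -4x - 12 = 2x + 5
Move all x terms to left: (-4 - 2)x = 5 + 12
Simplify: -6x = 17
Divide both sides by -6: x = -17/6

x = -17/6


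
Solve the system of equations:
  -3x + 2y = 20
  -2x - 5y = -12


Using Cramer's rule:
Determinant D = (-3)(-5) - (-2)(2) = 15 + 4 = 19
Dx = (20)(-5) - (-12)(2) = -100 + 24 = -76
Dy = (-3)(-12) - (-2)(20) = 36 + 40 = 76
x = Dx/D = -76/19 = -4
y = Dy/D = 76/19 = 4

x = -4, y = 4


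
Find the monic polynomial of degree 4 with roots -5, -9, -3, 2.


A monic polynomial with roots -5, -9, -3, 2 is:
p(x) = (x + 5)(x + 9)(x + 3)(x - 2)
After multiplying by (x + 5): x + 5
After multiplying by (x + 9): x^2 + 14x + 45
After multiplying by (x + 3): x^3 + 17x^2 + 87x + 135
After multiplying by (x - 2): x^4 + 15x^3 + 53x^2 - 39x - 270

x^4 + 15x^3 + 53x^2 - 39x - 270


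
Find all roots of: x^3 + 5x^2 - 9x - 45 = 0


Let p(x) = x^3 + 5x^2 - 9x - 45. By the rational root theorem (leading coefficient 1), any rational root is an integer divisor of 45: try ±1, ±2, ... in turn.
Test x = 1: value = -48 ≠ 0.
Test x = -1: value = -32 ≠ 0.
Test x = 3: value = 0 ✓, so (x - 3) is a factor.
Synthetic division by (x - 3): bring down 1; 1(3) + 5 = 8; 8(3) - 9 = 15; 15(3) - 45 = 0 → quotient x^2 + 8x + 15, remainder 0.
Solve the quadratic x^2 + 8x + 15 = 0: discriminant = 8^2 - 4(1)(15) = 64 - 60 = 4.
sqrt(4) = 2, so x = (-8 ± 2)/2: x = -3 or x = -5.
Collecting all roots found:

x = -5, x = -3, x = 3


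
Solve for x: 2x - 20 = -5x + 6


Starting with: 2x - 20 = -5x + 6
Move all x terms to left: (2 + 5)x = 6 + 20
Simplify: 7x = 26
Divide both sides by 7: x = 26/7

x = 26/7


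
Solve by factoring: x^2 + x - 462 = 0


We need two numbers that multiply to -462 and add to 1.
Those numbers are 22 and -21 (since 22 * (-21) = -462 and 22 + (-21) = 1).
So x^2 + x - 462 = (x + 22)(x - 21) = 0
Setting each factor to zero: x = -22 or x = 21

x = -22, x = 21


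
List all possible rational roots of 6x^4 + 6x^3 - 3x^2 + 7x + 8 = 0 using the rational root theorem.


Rational root theorem: possible roots are ±p/q where:
  p divides the constant term (8): p ∈ {1, 2, 4, 8}
  q divides the leading coefficient (6): q ∈ {1, 2, 3, 6}

All possible rational roots: -8, -4, -8/3, -2, -4/3, -1, -2/3, -1/2, -1/3, -1/6, 1/6, 1/3, 1/2, 2/3, 1, 4/3, 2, 8/3, 4, 8

-8, -4, -8/3, -2, -4/3, -1, -2/3, -1/2, -1/3, -1/6, 1/6, 1/3, 1/2, 2/3, 1, 4/3, 2, 8/3, 4, 8


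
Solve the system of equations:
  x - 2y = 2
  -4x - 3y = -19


Using Cramer's rule:
Determinant D = (1)(-3) - (-4)(-2) = -3 - 8 = -11
Dx = (2)(-3) - (-19)(-2) = -6 - 38 = -44
Dy = (1)(-19) - (-4)(2) = -19 + 8 = -11
x = Dx/D = -44/-11 = 4
y = Dy/D = -11/-11 = 1

x = 4, y = 1


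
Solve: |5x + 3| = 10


An absolute value equation |expr| = 10 gives two cases:
Case 1: 5x + 3 = 10
  5x = 7, so x = 7/5
Case 2: 5x + 3 = -10
  5x = -13, so x = -13/5

x = -13/5, x = 7/5


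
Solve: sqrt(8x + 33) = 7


Square both sides: 8x + 33 = 7^2 = 49
8x = 49 - 33 = 16
x = 2
Check: sqrt(8*2 + 33) = sqrt(49) = 7 ✓

x = 2


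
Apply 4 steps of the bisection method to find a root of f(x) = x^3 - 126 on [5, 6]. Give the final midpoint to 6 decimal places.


f(x) = x^3 - 126
f(5) = -1 < 0
f(6) = 90 > 0

Step 1: midpoint = (5.000000 + 6.000000)/2 = 5.500000
  f(5.500000) = 40.375000
  f(mid) > 0, so root is in [5.000000, 5.500000]

Step 2: midpoint = (5.000000 + 5.500000)/2 = 5.250000
  f(5.250000) = 18.703125
  f(mid) > 0, so root is in [5.000000, 5.250000]

Step 3: midpoint = (5.000000 + 5.250000)/2 = 5.125000
  f(5.125000) = 8.611328
  f(mid) > 0, so root is in [5.000000, 5.125000]

Step 4: midpoint = (5.000000 + 5.125000)/2 = 5.062500
  f(5.062500) = 3.746338
  f(mid) > 0, so root is in [5.000000, 5.062500]

midpoint = 5.062500


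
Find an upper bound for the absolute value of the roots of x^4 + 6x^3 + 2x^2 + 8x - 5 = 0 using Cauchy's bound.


Cauchy's bound: all roots r satisfy |r| <= 1 + max(|a_i/a_n|) for i = 0,...,n-1
where a_n is the leading coefficient.

Coefficients: [1, 6, 2, 8, -5]
Leading coefficient a_n = 1
Ratios |a_i/a_n|: 6, 2, 8, 5
Maximum ratio: 8
Cauchy's bound: |r| <= 1 + 8 = 9

Upper bound = 9


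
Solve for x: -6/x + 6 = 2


Subtract 6 from both sides: -6/x = -4
Multiply both sides by x: -6 = -4 * x
Divide by -4: x = 3/2

x = 3/2


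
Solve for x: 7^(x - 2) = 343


Express both sides with the same base.
343 = 7^3
Since the bases match, equate exponents: x - 2 = 3
So x = 3 - (-2) = 5

x = 5


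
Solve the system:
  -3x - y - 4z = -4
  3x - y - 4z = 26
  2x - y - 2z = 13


Using Cramer's rule. Expand each determinant along the first row.
D  = (-3)*[(-1)*(-2) - (-4)*(-1)] - (-1)*[3*(-2) - (-4)*2] + (-4)*[3*(-1) - (-1)*2]
  = (-3)*(-2) - (-1)*(2) + (-4)*(-1) = 12
Dx = (-4)*[(-1)*(-2) - (-4)*(-1)] - (-1)*[26*(-2) - (-4)*13] + (-4)*[26*(-1) - (-1)*13]
  = (-4)*(-2) - (-1)*(0) + (-4)*(-13) = 60
Dy = (-3)*[26*(-2) - (-4)*13] - (-4)*[3*(-2) - (-4)*2] + (-4)*[3*13 - 26*2]
  = (-3)*(0) - (-4)*(2) + (-4)*(-13) = 60
Dz = (-3)*[(-1)*13 - 26*(-1)] - (-1)*[3*13 - 26*2] + (-4)*[3*(-1) - (-1)*2]
  = (-3)*(13) - (-1)*(-13) + (-4)*(-1) = -48
x = Dx/D = 60/12 = 5, y = Dy/D = 60/12 = 5, z = Dz/D = -48/12 = -4
Check eq1: (-3)(5) + (-1)(5) + (-4)(-4) = -4 = -4 ✓
Check eq2: (3)(5) + (-1)(5) + (-4)(-4) = 26 = 26 ✓
Check eq3: (2)(5) + (-1)(5) + (-2)(-4) = 13 = 13 ✓

x = 5, y = 5, z = -4


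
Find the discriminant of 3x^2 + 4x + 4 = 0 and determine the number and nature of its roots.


For ax^2 + bx + c = 0, discriminant D = b^2 - 4ac
Here a = 3, b = 4, c = 4
D = (4)^2 - 4(3)(4) = 16 - 48 = -32

D = -32 < 0
The equation has no real roots (2 complex conjugate roots).

Discriminant = -32, no real roots (2 complex conjugate roots)
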